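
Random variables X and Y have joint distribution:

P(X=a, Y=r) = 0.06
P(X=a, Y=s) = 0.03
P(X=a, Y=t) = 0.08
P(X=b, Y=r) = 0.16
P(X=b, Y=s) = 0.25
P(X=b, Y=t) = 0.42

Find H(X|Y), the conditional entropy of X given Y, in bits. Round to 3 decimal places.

Chain rule: H(X|Y) = H(X,Y) − H(Y).
Marginals: p(X) = (0.1700, 0.8300), p(Y) = (0.2200, 0.2800, 0.5000).
H(X,Y) = 2.1355 bits; H(Y) = 1.4948 bits.
H(X|Y) = 2.1355 − 1.4948 = 0.641 bits.

0.641 bits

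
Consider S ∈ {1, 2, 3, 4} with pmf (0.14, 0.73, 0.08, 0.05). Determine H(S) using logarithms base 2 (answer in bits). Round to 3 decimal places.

H(S) = −Σ p·log₂ p.
  −(0.14)·log₂(0.14) = 0.3971
  −(0.73)·log₂(0.73) = 0.3314
  −(0.08)·log₂(0.08) = 0.2915
  −(0.05)·log₂(0.05) = 0.2161
Sum: 0.3971 + 0.3314 + 0.2915 + 0.2161 = 1.236 bits.

1.236 bits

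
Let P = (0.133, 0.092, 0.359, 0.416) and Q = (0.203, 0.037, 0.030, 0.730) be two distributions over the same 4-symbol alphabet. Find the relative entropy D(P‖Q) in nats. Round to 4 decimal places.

D(P‖Q) = Σ p·ln(p/q).
  0.133·ln(0.133/0.203) = -0.05624
  0.092·ln(0.092/0.037) = 0.08380
  0.359·ln(0.359/0.030) = 0.89108
  0.416·ln(0.416/0.730) = -0.23394
D(P‖Q) = 0.6847 nats.

0.6847 nats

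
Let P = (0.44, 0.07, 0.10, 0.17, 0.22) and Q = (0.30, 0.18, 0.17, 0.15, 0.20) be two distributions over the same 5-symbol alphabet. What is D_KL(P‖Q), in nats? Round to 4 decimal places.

D(P‖Q) = Σ p·ln(p/q).
  0.44·ln(0.44/0.30) = 0.16852
  0.07·ln(0.07/0.18) = -0.06611
  0.10·ln(0.10/0.17) = -0.05306
  0.17·ln(0.17/0.15) = 0.02128
  0.22·ln(0.22/0.20) = 0.02097
D(P‖Q) = 0.0916 nats.

0.0916 nats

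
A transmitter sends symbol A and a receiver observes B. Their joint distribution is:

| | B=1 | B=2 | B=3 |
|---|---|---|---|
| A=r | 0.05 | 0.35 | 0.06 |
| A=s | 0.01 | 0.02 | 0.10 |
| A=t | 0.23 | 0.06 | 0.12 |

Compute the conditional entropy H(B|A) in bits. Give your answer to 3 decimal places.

1.174 bits

Marginals: p(A) = (0.4600, 0.1300, 0.4100), p(B) = (0.2900, 0.4300, 0.2800).
H(B|A) = Σ p(A) · H(B|A=·).
  A=r: p=0.4600, H(B|A=r) = 1.0313
  A=s: p=0.1300, H(B|A=s) = 0.9913
  A=t: p=0.4100, H(B|A=t) = 1.3924
Weighted sum = 1.174 bits.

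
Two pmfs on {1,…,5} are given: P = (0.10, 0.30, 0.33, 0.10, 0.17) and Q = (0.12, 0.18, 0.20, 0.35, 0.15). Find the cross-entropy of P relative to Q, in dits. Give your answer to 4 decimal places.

0.7318 dits

H(P,Q) = −Σ p·log₁₀ q.
  −0.10·log₁₀(0.12) = 0.09208
  −0.30·log₁₀(0.18) = 0.22342
  −0.33·log₁₀(0.20) = 0.23066
  −0.10·log₁₀(0.35) = 0.04559
  −0.17·log₁₀(0.15) = 0.14006
H(P,Q) = 0.7318 dits.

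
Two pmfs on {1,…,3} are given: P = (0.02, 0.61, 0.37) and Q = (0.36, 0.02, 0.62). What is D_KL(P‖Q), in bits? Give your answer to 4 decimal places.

2.6488 bits

D(P‖Q) = Σ p·log₂(p/q).
  0.02·log₂(0.02/0.36) = -0.08340
  0.61·log₂(0.61/0.02) = 3.00775
  0.37·log₂(0.37/0.62) = -0.27555
D(P‖Q) = 2.6488 bits.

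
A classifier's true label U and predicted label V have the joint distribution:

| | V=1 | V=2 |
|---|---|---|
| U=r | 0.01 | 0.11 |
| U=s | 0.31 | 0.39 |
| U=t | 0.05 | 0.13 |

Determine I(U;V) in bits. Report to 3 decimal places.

Marginals: p(U) = (0.1200, 0.7000, 0.1800), p(V) = (0.3700, 0.6300).
I(U;V) = H(U) + H(V) − H(U,V).
H(U) = 1.1726, H(V) = 0.9507, H(U,V) = 2.0691.
I(U;V) = 1.1726 + 0.9507 − 2.0691 = 0.054 bits.

0.054 bits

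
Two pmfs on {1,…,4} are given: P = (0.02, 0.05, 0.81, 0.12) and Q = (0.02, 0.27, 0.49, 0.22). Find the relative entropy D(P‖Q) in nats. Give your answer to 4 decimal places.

0.2501 nats

D(P‖Q) = Σ p·ln(p/q).
  0.02·ln(0.02/0.02) = 0.00000
  0.05·ln(0.05/0.27) = -0.08432
  0.81·ln(0.81/0.49) = 0.40713
  0.12·ln(0.12/0.22) = -0.07274
D(P‖Q) = 0.2501 nats.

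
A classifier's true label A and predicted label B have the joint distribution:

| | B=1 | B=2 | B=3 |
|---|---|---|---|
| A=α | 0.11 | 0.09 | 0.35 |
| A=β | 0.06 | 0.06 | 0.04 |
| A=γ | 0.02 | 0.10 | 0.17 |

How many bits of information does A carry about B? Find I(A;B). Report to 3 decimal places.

Marginals: p(A) = (0.5500, 0.1600, 0.2900), p(B) = (0.1900, 0.2500, 0.5600).
I(A;B) = Σ p(x,y)·log₂[p(x,y)/(p(x)p(y))].
  (α,1): 0.11·log₂(1.0526) = 0.0081
  (α,2): 0.09·log₂(0.6545) = -0.0550
  (α,3): 0.35·log₂(1.1364) = 0.0645
  (β,1): 0.06·log₂(1.9737) = 0.0589
  (β,2): 0.06·log₂(1.5000) = 0.0351
  (β,3): 0.04·log₂(0.4464) = -0.0465
  (γ,1): 0.02·log₂(0.3630) = -0.0292
  (γ,2): 0.10·log₂(1.3793) = 0.0464
  (γ,3): 0.17·log₂(1.0468) = 0.0112
Sum = 0.093 bits.

0.093 bits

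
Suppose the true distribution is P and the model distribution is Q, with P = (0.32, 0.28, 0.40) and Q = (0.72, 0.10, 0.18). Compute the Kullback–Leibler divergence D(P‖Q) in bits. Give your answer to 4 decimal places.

D(P‖Q) = Σ p·log₂(p/q).
  0.32·log₂(0.32/0.72) = -0.37438
  0.28·log₂(0.28/0.10) = 0.41592
  0.40·log₂(0.40/0.18) = 0.46080
D(P‖Q) = 0.5023 bits.

0.5023 bits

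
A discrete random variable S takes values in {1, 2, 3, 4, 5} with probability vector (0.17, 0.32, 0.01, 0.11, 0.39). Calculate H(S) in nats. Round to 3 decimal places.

1.322 nats

H(S) = −Σ p·ln p.
  −(0.17)·ln(0.17) = 0.3012
  −(0.32)·ln(0.32) = 0.3646
  −(0.01)·ln(0.01) = 0.0461
  −(0.11)·ln(0.11) = 0.2428
  −(0.39)·ln(0.39) = 0.3672
Sum: 0.3012 + 0.3646 + 0.0461 + 0.2428 + 0.3672 = 1.322 nats.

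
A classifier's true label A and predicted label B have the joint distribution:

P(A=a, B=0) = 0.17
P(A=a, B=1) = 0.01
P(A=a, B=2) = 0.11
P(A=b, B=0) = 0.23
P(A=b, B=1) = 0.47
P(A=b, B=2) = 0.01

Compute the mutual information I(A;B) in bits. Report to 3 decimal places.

0.355 bits

Marginals: p(A) = (0.2900, 0.7100), p(B) = (0.4000, 0.4800, 0.1200).
I(A;B) = H(A) + H(B) − H(A,B).
H(A) = 0.8687, H(B) = 1.4041, H(A,B) = 1.9174.
I(A;B) = 0.8687 + 1.4041 − 1.9174 = 0.355 bits.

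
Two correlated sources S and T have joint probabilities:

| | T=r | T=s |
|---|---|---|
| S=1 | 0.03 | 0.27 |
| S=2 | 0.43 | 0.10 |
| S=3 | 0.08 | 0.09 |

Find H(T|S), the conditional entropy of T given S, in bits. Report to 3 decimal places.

Marginals: p(S) = (0.3000, 0.5300, 0.1700), p(T) = (0.5400, 0.4600).
H(T|S) = Σ p(S) · H(T|S=·).
  S=1: p=0.3000, H(T|S=1) = 0.4690
  S=2: p=0.5300, H(T|S=2) = 0.6987
  S=3: p=0.1700, H(T|S=3) = 0.9975
Weighted sum = 0.681 bits.

0.681 bits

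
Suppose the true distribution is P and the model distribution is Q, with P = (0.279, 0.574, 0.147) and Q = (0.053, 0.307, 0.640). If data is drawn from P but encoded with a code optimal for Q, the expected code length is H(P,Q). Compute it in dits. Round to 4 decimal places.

0.6788 dits

H(P,Q) = −Σ p·log₁₀ q.
  −0.279·log₁₀(0.053) = 0.35593
  −0.574·log₁₀(0.307) = 0.29438
  −0.147·log₁₀(0.640) = 0.02849
H(P,Q) = 0.6788 dits.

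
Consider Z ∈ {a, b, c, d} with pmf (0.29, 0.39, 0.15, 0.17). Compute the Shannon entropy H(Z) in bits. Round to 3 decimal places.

1.893 bits

H(Z) = −Σ p·log₂ p.
  −(0.29)·log₂(0.29) = 0.5179
  −(0.39)·log₂(0.39) = 0.5298
  −(0.15)·log₂(0.15) = 0.4105
  −(0.17)·log₂(0.17) = 0.4346
Sum: 0.5179 + 0.5298 + 0.4105 + 0.4346 = 1.893 bits.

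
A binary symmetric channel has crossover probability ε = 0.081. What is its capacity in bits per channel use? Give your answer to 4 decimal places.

0.5943 bits

Binary symmetric channel: C = 1 − h₂(ε) where h₂ is the binary entropy function.
h₂(0.081) = −0.081·log₂0.081 − 0.919·log₂0.919 = 0.4057.
C = 1 − 0.4057 = 0.5943 bits per channel use.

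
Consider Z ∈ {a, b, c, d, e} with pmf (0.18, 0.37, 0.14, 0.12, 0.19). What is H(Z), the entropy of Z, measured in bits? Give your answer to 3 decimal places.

2.195 bits

H(Z) = −Σ p·log₂ p.
  −(0.18)·log₂(0.18) = 0.4453
  −(0.37)·log₂(0.37) = 0.5307
  −(0.14)·log₂(0.14) = 0.3971
  −(0.12)·log₂(0.12) = 0.3671
  −(0.19)·log₂(0.19) = 0.4552
Sum: 0.4453 + 0.5307 + 0.3971 + 0.3671 + 0.4552 = 2.195 bits.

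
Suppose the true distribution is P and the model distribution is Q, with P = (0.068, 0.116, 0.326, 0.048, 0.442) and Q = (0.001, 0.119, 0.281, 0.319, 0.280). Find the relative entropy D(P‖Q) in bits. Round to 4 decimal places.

0.6395 bits

D(P‖Q) = Σ p·log₂(p/q).
  0.068·log₂(0.068/0.001) = 0.41395
  0.116·log₂(0.116/0.119) = -0.00427
  0.326·log₂(0.326/0.281) = 0.06986
  0.048·log₂(0.048/0.319) = -0.13116
  0.442·log₂(0.442/0.280) = 0.29111
D(P‖Q) = 0.6395 bits.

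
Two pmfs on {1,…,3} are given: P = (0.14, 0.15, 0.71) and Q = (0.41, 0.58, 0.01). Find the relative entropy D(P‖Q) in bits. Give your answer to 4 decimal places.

D(P‖Q) = Σ p·log₂(p/q).
  0.14·log₂(0.14/0.41) = -0.21703
  0.15·log₂(0.15/0.58) = -0.29266
  0.71·log₂(0.71/0.01) = 4.36632
D(P‖Q) = 3.8566 bits.

3.8566 bits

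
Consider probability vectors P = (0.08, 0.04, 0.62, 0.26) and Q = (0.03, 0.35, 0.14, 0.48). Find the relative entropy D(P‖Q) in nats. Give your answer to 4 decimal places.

D(P‖Q) = Σ p·ln(p/q).
  0.08·ln(0.08/0.03) = 0.07847
  0.04·ln(0.04/0.35) = -0.08676
  0.62·ln(0.62/0.14) = 0.92261
  0.26·ln(0.26/0.48) = -0.15941
D(P‖Q) = 0.7549 nats.

0.7549 nats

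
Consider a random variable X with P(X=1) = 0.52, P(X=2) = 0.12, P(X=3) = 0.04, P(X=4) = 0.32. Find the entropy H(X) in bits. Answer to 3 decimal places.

1.569 bits

H(X) = −Σ p·log₂ p.
  −(0.52)·log₂(0.52) = 0.4906
  −(0.12)·log₂(0.12) = 0.3671
  −(0.04)·log₂(0.04) = 0.1858
  −(0.32)·log₂(0.32) = 0.5260
Sum: 0.4906 + 0.3671 + 0.1858 + 0.5260 = 1.569 bits.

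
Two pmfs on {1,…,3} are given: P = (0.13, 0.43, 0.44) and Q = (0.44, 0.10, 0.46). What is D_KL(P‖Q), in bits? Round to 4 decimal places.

0.6480 bits

D(P‖Q) = Σ p·log₂(p/q).
  0.13·log₂(0.13/0.44) = -0.22867
  0.43·log₂(0.43/0.10) = 0.90486
  0.44·log₂(0.44/0.46) = -0.02822
D(P‖Q) = 0.6480 bits.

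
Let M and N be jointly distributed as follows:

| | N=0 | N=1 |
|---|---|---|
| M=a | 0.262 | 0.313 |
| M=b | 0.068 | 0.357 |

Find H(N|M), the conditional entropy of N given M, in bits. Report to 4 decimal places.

Chain rule: H(N|M) = H(M,N) − H(M).
Marginals: p(M) = (0.5750, 0.4250), p(N) = (0.3300, 0.6700).
H(M,N) = 1.8250 bits; H(M) = 0.9837 bits.
H(N|M) = 1.8250 − 0.9837 = 0.8413 bits.

0.8413 bits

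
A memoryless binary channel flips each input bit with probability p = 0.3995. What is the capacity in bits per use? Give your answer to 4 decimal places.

Binary symmetric channel: C = 1 − h₂(ε) where h₂ is the binary entropy function.
h₂(0.3995) = −0.3995·log₂0.3995 − 0.6005·log₂0.6005 = 0.9707.
C = 1 − 0.9707 = 0.0293 bits per channel use.

0.0293 bits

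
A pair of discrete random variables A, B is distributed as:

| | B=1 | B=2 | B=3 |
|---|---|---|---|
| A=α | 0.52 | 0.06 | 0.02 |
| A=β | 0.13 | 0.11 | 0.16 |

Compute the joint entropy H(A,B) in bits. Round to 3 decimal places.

2.003 bits

H(A,B) = −Σ p(x,y)·log₂ p(x,y) over all 6 cells.
  cell (α,1): −0.52·log₂0.52 = 0.4906
  cell (α,2): −0.06·log₂0.06 = 0.2435
  cell (α,3): −0.02·log₂0.02 = 0.1129
  cell (β,1): −0.13·log₂0.13 = 0.3826
  cell (β,2): −0.11·log₂0.11 = 0.3503
  cell (β,3): −0.16·log₂0.16 = 0.4230
Sum = 2.003 bits.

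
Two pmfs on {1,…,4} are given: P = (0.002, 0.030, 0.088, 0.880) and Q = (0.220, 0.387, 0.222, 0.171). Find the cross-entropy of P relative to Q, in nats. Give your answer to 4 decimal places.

1.7181 nats

H(P,Q) = −Σ p·ln q.
  −0.002·ln(0.220) = 0.00303
  −0.030·ln(0.387) = 0.02848
  −0.088·ln(0.222) = 0.13245
  −0.880·ln(0.171) = 1.55416
H(P,Q) = 1.7181 nats.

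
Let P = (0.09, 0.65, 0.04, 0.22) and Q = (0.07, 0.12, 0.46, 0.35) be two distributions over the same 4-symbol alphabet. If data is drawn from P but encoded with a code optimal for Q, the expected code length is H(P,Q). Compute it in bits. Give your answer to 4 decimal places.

2.7116 bits

H(P,Q) = −Σ p·log₂ q.
  −0.09·log₂(0.07) = 0.34529
  −0.65·log₂(0.12) = 1.98828
  −0.04·log₂(0.46) = 0.04481
  −0.22·log₂(0.35) = 0.33321
H(P,Q) = 2.7116 bits.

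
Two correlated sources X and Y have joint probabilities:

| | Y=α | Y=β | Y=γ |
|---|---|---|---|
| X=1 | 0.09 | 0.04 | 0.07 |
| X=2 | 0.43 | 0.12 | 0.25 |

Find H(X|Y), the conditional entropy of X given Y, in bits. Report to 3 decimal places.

Marginals: p(X) = (0.2000, 0.8000), p(Y) = (0.5200, 0.1600, 0.3200).
H(X|Y) = Σ p(Y) · H(X|Y=·).
  Y=α: p=0.5200, H(X|Y=α) = 0.6647
  Y=β: p=0.1600, H(X|Y=β) = 0.8113
  Y=γ: p=0.3200, H(X|Y=γ) = 0.7579
Weighted sum = 0.718 bits.

0.718 bits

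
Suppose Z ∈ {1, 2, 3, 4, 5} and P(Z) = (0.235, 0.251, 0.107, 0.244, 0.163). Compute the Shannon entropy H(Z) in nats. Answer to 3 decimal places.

H(Z) = −Σ p·ln p.
  −(0.235)·ln(0.235) = 0.3403
  −(0.251)·ln(0.251) = 0.3470
  −(0.107)·ln(0.107) = 0.2391
  −(0.244)·ln(0.244) = 0.3442
  −(0.163)·ln(0.163) = 0.2957
Sum: 0.3403 + 0.3470 + 0.2391 + 0.3442 + 0.2957 = 1.566 nats.

1.566 nats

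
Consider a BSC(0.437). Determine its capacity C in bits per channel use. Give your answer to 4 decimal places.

Binary symmetric channel: C = 1 − h₂(ε) where h₂ is the binary entropy function.
h₂(0.437) = −0.437·log₂0.437 − 0.563·log₂0.563 = 0.9885.
C = 1 − 0.9885 = 0.0115 bits per channel use.

0.0115 bits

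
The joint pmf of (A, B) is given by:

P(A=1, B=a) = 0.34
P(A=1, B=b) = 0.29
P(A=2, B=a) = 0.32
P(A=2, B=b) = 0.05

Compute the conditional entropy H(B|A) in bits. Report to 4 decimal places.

0.8385 bits

Chain rule: H(B|A) = H(A,B) − H(A).
Marginals: p(A) = (0.6300, 0.3700), p(B) = (0.6600, 0.3400).
H(A,B) = 1.7892 bits; H(A) = 0.9507 bits.
H(B|A) = 1.7892 − 0.9507 = 0.8385 bits.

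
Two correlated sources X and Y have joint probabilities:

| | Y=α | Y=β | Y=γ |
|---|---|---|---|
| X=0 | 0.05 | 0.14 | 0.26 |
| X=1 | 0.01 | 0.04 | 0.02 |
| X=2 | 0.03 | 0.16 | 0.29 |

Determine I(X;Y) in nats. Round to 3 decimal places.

0.016 nats

Marginals: p(X) = (0.4500, 0.0700, 0.4800), p(Y) = (0.0900, 0.3400, 0.5700).
I(X;Y) = Σ p(x,y)·ln[p(x,y)/(p(x)p(y))].
  (0,α): 0.05·ln(1.2346) = 0.0105
  (0,β): 0.14·ln(0.9150) = -0.0124
  (0,γ): 0.26·ln(1.0136) = 0.0035
  (1,α): 0.01·ln(1.5873) = 0.0046
  (1,β): 0.04·ln(1.6807) = 0.0208
  (1,γ): 0.02·ln(0.5013) = -0.0138
  (2,α): 0.03·ln(0.6944) = -0.0109
  (2,β): 0.16·ln(0.9804) = -0.0032
  (2,γ): 0.29·ln(1.0599) = 0.0169
Sum = 0.016 nats.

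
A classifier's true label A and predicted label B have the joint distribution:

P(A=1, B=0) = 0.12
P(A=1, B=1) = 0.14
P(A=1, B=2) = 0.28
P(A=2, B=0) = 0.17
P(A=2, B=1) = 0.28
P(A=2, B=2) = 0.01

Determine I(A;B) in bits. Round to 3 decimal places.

Marginals: p(A) = (0.5400, 0.4600), p(B) = (0.2900, 0.4200, 0.2900).
I(A;B) = H(A) + H(B) − H(A,B).
H(A) = 0.9954, H(B) = 1.5615, H(A,B) = 2.2936.
I(A;B) = 0.9954 + 1.5615 − 2.2936 = 0.263 bits.

0.263 bits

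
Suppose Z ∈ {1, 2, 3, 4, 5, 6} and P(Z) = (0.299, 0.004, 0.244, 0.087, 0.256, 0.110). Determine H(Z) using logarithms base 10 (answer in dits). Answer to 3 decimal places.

0.665 dits

H(Z) = −Σ p·log₁₀ p.
  −(0.299)·log₁₀(0.299) = 0.1568
  −(0.004)·log₁₀(0.004) = 0.0096
  −(0.244)·log₁₀(0.244) = 0.1495
  −(0.087)·log₁₀(0.087) = 0.0923
  −(0.256)·log₁₀(0.256) = 0.1515
  −(0.110)·log₁₀(0.110) = 0.1054
Sum: 0.1568 + 0.0096 + 0.1495 + 0.0923 + 0.1515 + 0.1054 = 0.665 dits.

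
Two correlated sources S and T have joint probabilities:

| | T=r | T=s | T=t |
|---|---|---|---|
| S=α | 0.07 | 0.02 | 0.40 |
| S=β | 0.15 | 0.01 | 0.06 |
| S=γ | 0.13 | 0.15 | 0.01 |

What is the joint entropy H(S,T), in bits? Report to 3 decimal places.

H(S,T) = −Σ p(x,y)·log₂ p(x,y) over all 9 cells.
  cell (α,r): −0.07·log₂0.07 = 0.2686
  cell (α,s): −0.02·log₂0.02 = 0.1129
  cell (α,t): −0.40·log₂0.40 = 0.5288
  cell (β,r): −0.15·log₂0.15 = 0.4105
  cell (β,s): −0.01·log₂0.01 = 0.0664
  cell (β,t): −0.06·log₂0.06 = 0.2435
  cell (γ,r): −0.13·log₂0.13 = 0.3826
  cell (γ,s): −0.15·log₂0.15 = 0.4105
  cell (γ,t): −0.01·log₂0.01 = 0.0664
Sum = 2.490 bits.

2.490 bits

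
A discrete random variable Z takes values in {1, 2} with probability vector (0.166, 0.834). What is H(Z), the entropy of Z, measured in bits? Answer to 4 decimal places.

0.6485 bits

H(Z) = −Σ p·log₂ p.
  −(0.166)·log₂(0.166) = 0.43006
  −(0.834)·log₂(0.834) = 0.21841
Sum: 0.43006 + 0.21841 = 0.6485 bits.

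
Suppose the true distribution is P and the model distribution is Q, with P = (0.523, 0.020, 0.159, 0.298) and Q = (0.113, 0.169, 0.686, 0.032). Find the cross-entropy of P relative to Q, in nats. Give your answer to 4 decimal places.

2.2615 nats

H(P,Q) = −Σ p·ln q.
  −0.523·ln(0.113) = 1.14033
  −0.020·ln(0.169) = 0.03556
  −0.159·ln(0.686) = 0.05992
  −0.298·ln(0.032) = 1.02572
H(P,Q) = 2.2615 nats.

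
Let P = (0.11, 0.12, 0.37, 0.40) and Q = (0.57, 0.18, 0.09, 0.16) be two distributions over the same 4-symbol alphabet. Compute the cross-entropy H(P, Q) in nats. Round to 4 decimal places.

1.8916 nats

H(P,Q) = −Σ p·ln q.
  −0.11·ln(0.57) = 0.06183
  −0.12·ln(0.18) = 0.20578
  −0.37·ln(0.09) = 0.89094
  −0.40·ln(0.16) = 0.73303
H(P,Q) = 1.8916 nats.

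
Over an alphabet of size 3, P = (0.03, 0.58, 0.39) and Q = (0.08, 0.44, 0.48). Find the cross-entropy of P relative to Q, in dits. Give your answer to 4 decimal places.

H(P,Q) = −Σ p·log₁₀ q.
  −0.03·log₁₀(0.08) = 0.03291
  −0.58·log₁₀(0.44) = 0.20680
  −0.39·log₁₀(0.48) = 0.12432
H(P,Q) = 0.3640 dits.

0.3640 dits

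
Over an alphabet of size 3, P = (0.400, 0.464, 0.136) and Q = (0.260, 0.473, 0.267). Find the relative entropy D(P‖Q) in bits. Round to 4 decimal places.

D(P‖Q) = Σ p·log₂(p/q).
  0.400·log₂(0.400/0.260) = 0.24860
  0.464·log₂(0.464/0.473) = -0.01286
  0.136·log₂(0.136/0.267) = -0.13236
D(P‖Q) = 0.1034 bits.

0.1034 bits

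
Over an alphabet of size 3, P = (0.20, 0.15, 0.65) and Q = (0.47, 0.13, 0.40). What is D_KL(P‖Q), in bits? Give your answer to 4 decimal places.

0.2397 bits

D(P‖Q) = Σ p·log₂(p/q).
  0.20·log₂(0.20/0.47) = -0.24653
  0.15·log₂(0.15/0.13) = 0.03097
  0.65·log₂(0.65/0.40) = 0.45529
D(P‖Q) = 0.2397 bits.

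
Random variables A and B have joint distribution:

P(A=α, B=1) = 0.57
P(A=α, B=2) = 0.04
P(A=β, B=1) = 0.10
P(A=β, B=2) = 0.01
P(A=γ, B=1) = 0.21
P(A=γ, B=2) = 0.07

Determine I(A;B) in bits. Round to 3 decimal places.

0.041 bits

Marginals: p(A) = (0.6100, 0.1100, 0.2800), p(B) = (0.8800, 0.1200).
I(A;B) = Σ p(x,y)·log₂[p(x,y)/(p(x)p(y))].
  (α,1): 0.57·log₂(1.0618) = 0.0493
  (α,2): 0.04·log₂(0.5464) = -0.0349
  (β,1): 0.10·log₂(1.0331) = 0.0047
  (β,2): 0.01·log₂(0.7576) = -0.0040
  (γ,1): 0.21·log₂(0.8523) = -0.0484
  (γ,2): 0.07·log₂(2.0833) = 0.0741
Sum = 0.041 bits.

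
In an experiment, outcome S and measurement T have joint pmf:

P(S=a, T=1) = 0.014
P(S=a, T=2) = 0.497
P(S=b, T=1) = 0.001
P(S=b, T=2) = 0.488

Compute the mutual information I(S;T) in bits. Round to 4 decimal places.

0.0094 bits

Marginals: p(S) = (0.5110, 0.4890), p(T) = (0.0150, 0.9850).
I(S;T) = Σ p(x,y)·log₂[p(x,y)/(p(x)p(y))].
  (a,1): 0.014·log₂(1.8265) = 0.01217
  (a,2): 0.497·log₂(0.9874) = -0.00908
  (b,1): 0.001·log₂(0.1363) = -0.00287
  (b,2): 0.488·log₂(1.0132) = 0.00920
Sum = 0.0094 bits.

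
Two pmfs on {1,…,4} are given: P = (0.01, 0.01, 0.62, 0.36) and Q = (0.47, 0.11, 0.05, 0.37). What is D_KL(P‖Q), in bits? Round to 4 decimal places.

2.1476 bits

D(P‖Q) = Σ p·log₂(p/q).
  0.01·log₂(0.01/0.47) = -0.05555
  0.01·log₂(0.01/0.11) = -0.03459
  0.62·log₂(0.62/0.05) = 2.25201
  0.36·log₂(0.36/0.37) = -0.01423
D(P‖Q) = 2.1476 bits.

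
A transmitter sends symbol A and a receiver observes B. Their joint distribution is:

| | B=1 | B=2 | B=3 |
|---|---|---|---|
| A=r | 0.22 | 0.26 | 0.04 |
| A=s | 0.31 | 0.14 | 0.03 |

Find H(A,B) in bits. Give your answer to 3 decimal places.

H(A,B) = −Σ p(x,y)·log₂ p(x,y) over all 6 cells.
  cell (r,1): −0.22·log₂0.22 = 0.4806
  cell (r,2): −0.26·log₂0.26 = 0.5053
  cell (r,3): −0.04·log₂0.04 = 0.1858
  cell (s,1): −0.31·log₂0.31 = 0.5238
  cell (s,2): −0.14·log₂0.14 = 0.3971
  cell (s,3): −0.03·log₂0.03 = 0.1518
Sum = 2.244 bits.

2.244 bits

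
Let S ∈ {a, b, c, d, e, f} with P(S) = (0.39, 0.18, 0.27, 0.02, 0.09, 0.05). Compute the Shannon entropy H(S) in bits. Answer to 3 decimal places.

H(S) = −Σ p·log₂ p.
  −(0.39)·log₂(0.39) = 0.5298
  −(0.18)·log₂(0.18) = 0.4453
  −(0.27)·log₂(0.27) = 0.5100
  −(0.02)·log₂(0.02) = 0.1129
  −(0.09)·log₂(0.09) = 0.3127
  −(0.05)·log₂(0.05) = 0.2161
Sum: 0.5298 + 0.4453 + 0.5100 + 0.1129 + 0.3127 + 0.2161 = 2.127 bits.

2.127 bits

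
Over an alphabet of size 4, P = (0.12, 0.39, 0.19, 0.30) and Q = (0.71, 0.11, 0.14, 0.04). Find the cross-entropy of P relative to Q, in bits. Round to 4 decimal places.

3.2333 bits

H(P,Q) = −Σ p·log₂ q.
  −0.12·log₂(0.71) = 0.05929
  −0.39·log₂(0.11) = 1.24193
  −0.19·log₂(0.14) = 0.53894
  −0.30·log₂(0.04) = 1.39316
H(P,Q) = 3.2333 bits.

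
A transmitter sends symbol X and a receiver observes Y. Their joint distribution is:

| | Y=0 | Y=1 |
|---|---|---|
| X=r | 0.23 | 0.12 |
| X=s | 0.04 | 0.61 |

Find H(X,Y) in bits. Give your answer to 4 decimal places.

H(X,Y) = −Σ p(x,y)·log₂ p(x,y) over all 4 cells.
  cell (r,0): −0.23·log₂0.23 = 0.48767
  cell (r,1): −0.12·log₂0.12 = 0.36707
  cell (s,0): −0.04·log₂0.04 = 0.18575
  cell (s,1): −0.61·log₂0.61 = 0.43500
Sum = 1.4755 bits.

1.4755 bits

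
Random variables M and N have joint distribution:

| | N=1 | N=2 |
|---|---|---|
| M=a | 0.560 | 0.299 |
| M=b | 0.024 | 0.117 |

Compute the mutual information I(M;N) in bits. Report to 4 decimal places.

Marginals: p(M) = (0.8590, 0.1410), p(N) = (0.5840, 0.4160).
I(M;N) = H(M) + H(N) − H(M,N).
H(M) = 0.5869, H(N) = 0.9795, H(M,N) = 1.4805.
I(M;N) = 0.5869 + 0.9795 − 1.4805 = 0.0859 bits.

0.0859 bits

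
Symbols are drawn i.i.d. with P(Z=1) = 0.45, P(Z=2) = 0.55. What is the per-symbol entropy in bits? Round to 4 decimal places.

H(Z) = −Σ p·log₂ p.
  −(0.45)·log₂(0.45) = 0.51840
  −(0.55)·log₂(0.55) = 0.47437
Sum: 0.51840 + 0.47437 = 0.9928 bits.

0.9928 bits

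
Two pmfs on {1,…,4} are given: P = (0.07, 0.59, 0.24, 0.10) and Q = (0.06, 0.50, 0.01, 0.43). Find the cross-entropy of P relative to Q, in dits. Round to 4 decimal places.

0.7798 dits

H(P,Q) = −Σ p·log₁₀ q.
  −0.07·log₁₀(0.06) = 0.08553
  −0.59·log₁₀(0.50) = 0.17761
  −0.24·log₁₀(0.01) = 0.48000
  −0.10·log₁₀(0.43) = 0.03665
H(P,Q) = 0.7798 dits.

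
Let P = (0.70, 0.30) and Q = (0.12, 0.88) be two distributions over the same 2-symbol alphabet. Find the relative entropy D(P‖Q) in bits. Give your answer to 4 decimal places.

1.3153 bits

D(P‖Q) = Σ p·log₂(p/q).
  0.70·log₂(0.70/0.12) = 1.78102
  0.30·log₂(0.30/0.88) = -0.46576
D(P‖Q) = 1.3153 bits.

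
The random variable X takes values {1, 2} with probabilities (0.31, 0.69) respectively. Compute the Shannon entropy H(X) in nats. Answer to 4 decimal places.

0.6191 nats

H(X) = −Σ p·ln p.
  −(0.31)·ln(0.31) = 0.36307
  −(0.69)·ln(0.69) = 0.25603
Sum: 0.36307 + 0.25603 = 0.6191 nats.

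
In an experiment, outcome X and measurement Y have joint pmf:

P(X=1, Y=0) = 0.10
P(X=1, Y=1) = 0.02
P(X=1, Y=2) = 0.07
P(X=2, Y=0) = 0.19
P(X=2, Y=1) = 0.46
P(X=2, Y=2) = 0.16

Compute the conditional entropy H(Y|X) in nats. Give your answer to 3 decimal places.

0.974 nats

Chain rule: H(Y|X) = H(X,Y) − H(X).
Marginals: p(X) = (0.1900, 0.8100), p(Y) = (0.2900, 0.4800, 0.2300).
H(X,Y) = 1.4606 nats; H(X) = 0.4862 nats.
H(Y|X) = 1.4606 − 0.4862 = 0.974 nats.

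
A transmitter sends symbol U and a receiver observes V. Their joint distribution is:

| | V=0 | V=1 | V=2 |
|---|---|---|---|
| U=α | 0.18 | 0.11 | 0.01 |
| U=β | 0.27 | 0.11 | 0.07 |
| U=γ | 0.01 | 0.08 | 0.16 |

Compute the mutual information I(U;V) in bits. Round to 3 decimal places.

Marginals: p(U) = (0.3000, 0.4500, 0.2500), p(V) = (0.4600, 0.3000, 0.2400).
I(U;V) = Σ p(x,y)·log₂[p(x,y)/(p(x)p(y))].
  (α,0): 0.18·log₂(1.3043) = 0.0690
  (α,1): 0.11·log₂(1.2222) = 0.0318
  (α,2): 0.01·log₂(0.1389) = -0.0285
  (β,0): 0.27·log₂(1.3043) = 0.1035
  (β,1): 0.11·log₂(0.8148) = -0.0325
  (β,2): 0.07·log₂(0.6481) = -0.0438
  (γ,0): 0.01·log₂(0.0870) = -0.0352
  (γ,1): 0.08·log₂(1.0667) = 0.0074
  (γ,2): 0.16·log₂(2.6667) = 0.2264
Sum = 0.298 bits.

0.298 bits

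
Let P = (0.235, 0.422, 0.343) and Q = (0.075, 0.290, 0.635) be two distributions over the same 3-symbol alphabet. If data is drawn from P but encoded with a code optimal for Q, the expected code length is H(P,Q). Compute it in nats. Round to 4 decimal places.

1.2869 nats

H(P,Q) = −Σ p·ln q.
  −0.235·ln(0.075) = 0.60871
  −0.422·ln(0.290) = 0.52238
  −0.343·ln(0.635) = 0.15577
H(P,Q) = 1.2869 nats.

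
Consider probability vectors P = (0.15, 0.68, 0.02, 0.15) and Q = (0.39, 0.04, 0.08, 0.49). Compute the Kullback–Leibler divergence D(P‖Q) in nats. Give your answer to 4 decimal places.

1.5780 nats

D(P‖Q) = Σ p·ln(p/q).
  0.15·ln(0.15/0.39) = -0.14333
  0.68·ln(0.68/0.04) = 1.92659
  0.02·ln(0.02/0.08) = -0.02773
  0.15·ln(0.15/0.49) = -0.17757
D(P‖Q) = 1.5780 nats.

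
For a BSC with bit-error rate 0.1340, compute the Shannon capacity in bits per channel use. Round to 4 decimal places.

0.4317 bits

Binary symmetric channel: C = 1 − h₂(ε) where h₂ is the binary entropy function.
h₂(0.1340) = −0.1340·log₂0.1340 − 0.8660·log₂0.8660 = 0.5683.
C = 1 − 0.5683 = 0.4317 bits per channel use.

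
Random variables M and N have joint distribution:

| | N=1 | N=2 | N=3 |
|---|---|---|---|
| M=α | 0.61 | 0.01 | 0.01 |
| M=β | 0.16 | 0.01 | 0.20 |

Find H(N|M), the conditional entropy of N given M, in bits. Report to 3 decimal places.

Marginals: p(M) = (0.6300, 0.3700), p(N) = (0.7700, 0.0200, 0.2100).
H(N|M) = Σ p(M) · H(N|M=·).
  M=α: p=0.6300, H(N|M=α) = 0.2348
  M=β: p=0.3700, H(N|M=β) = 1.1435
Weighted sum = 0.571 bits.

0.571 bits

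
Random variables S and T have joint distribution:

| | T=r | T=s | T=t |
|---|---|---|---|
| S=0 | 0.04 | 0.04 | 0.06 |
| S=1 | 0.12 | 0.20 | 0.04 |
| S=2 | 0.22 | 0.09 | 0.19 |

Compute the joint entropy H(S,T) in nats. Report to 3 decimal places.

H(S,T) = −Σ p(x,y)·ln p(x,y) over all 9 cells.
  cell (0,r): −0.04·ln0.04 = 0.1288
  cell (0,s): −0.04·ln0.04 = 0.1288
  cell (0,t): −0.06·ln0.06 = 0.1688
  cell (1,r): −0.12·ln0.12 = 0.2544
  cell (1,s): −0.20·ln0.20 = 0.3219
  cell (1,t): −0.04·ln0.04 = 0.1288
  cell (2,r): −0.22·ln0.22 = 0.3331
  cell (2,s): −0.09·ln0.09 = 0.2167
  cell (2,t): −0.19·ln0.19 = 0.3155
Sum = 1.997 nats.

1.997 nats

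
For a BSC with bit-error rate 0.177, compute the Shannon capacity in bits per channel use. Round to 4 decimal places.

Binary symmetric channel: C = 1 − h₂(ε) where h₂ is the binary entropy function.
h₂(0.177) = −0.177·log₂0.177 − 0.823·log₂0.823 = 0.6735.
C = 1 − 0.6735 = 0.3265 bits per channel use.

0.3265 bits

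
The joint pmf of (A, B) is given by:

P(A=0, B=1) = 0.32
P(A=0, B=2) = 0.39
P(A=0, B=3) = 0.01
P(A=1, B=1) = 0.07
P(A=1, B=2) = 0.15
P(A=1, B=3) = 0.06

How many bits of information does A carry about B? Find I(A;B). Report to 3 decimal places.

0.089 bits

Marginals: p(A) = (0.7200, 0.2800), p(B) = (0.3900, 0.5400, 0.0700).
I(A;B) = H(A) + H(B) − H(A,B).
H(A) = 0.8555, H(B) = 1.2784, H(A,B) = 2.0449.
I(A;B) = 0.8555 + 1.2784 − 2.0449 = 0.089 bits.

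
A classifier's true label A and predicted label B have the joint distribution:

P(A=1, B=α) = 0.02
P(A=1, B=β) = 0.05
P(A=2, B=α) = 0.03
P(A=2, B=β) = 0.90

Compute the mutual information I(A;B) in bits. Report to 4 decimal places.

Marginals: p(A) = (0.0700, 0.9300), p(B) = (0.0500, 0.9500).
I(A;B) = Σ p(x,y)·log₂[p(x,y)/(p(x)p(y))].
  (1,α): 0.02·log₂(5.7143) = 0.05029
  (1,β): 0.05·log₂(0.7519) = -0.02057
  (2,α): 0.03·log₂(0.6452) = -0.01897
  (2,β): 0.90·log₂(1.0187) = 0.02403
Sum = 0.0348 bits.

0.0348 bits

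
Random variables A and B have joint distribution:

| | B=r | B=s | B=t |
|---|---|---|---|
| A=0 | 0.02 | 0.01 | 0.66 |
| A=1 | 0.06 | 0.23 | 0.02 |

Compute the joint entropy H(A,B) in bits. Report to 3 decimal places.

1.419 bits

H(A,B) = −Σ p(x,y)·log₂ p(x,y) over all 6 cells.
  cell (0,r): −0.02·log₂0.02 = 0.1129
  cell (0,s): −0.01·log₂0.01 = 0.0664
  cell (0,t): −0.66·log₂0.66 = 0.3956
  cell (1,r): −0.06·log₂0.06 = 0.2435
  cell (1,s): −0.23·log₂0.23 = 0.4877
  cell (1,t): −0.02·log₂0.02 = 0.1129
Sum = 1.419 bits.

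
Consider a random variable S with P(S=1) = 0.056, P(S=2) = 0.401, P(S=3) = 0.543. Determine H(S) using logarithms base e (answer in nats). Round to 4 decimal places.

0.8594 nats

H(S) = −Σ p·ln p.
  −(0.056)·ln(0.056) = 0.16141
  −(0.401)·ln(0.401) = 0.36643
  −(0.543)·ln(0.543) = 0.33158
Sum: 0.16141 + 0.36643 + 0.33158 = 0.8594 nats.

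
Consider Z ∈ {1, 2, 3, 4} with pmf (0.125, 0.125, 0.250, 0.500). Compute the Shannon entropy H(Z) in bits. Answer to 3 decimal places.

1.750 bits

H(Z) = −Σ p·log₂ p.
  −(0.125)·log₂(0.125) = 0.3750
  −(0.125)·log₂(0.125) = 0.3750
  −(0.250)·log₂(0.250) = 0.5000
  −(0.500)·log₂(0.500) = 0.5000
Sum: 0.3750 + 0.3750 + 0.5000 + 0.5000 = 1.750 bits.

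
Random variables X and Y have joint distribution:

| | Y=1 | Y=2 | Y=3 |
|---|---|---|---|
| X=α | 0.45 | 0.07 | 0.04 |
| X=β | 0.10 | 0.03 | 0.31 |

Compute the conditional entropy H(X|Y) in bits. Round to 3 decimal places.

0.644 bits

Marginals: p(X) = (0.5600, 0.4400), p(Y) = (0.5500, 0.1000, 0.3500).
H(X|Y) = Σ p(Y) · H(X|Y=·).
  Y=1: p=0.5500, H(X|Y=1) = 0.6840
  Y=2: p=0.1000, H(X|Y=2) = 0.8813
  Y=3: p=0.3500, H(X|Y=3) = 0.5127
Weighted sum = 0.644 bits.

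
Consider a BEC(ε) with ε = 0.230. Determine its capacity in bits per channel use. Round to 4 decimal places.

0.7700 bits

Binary erasure channel: capacity C = 1 − ε.
C = 1 − 0.230 = 0.7700 bits per channel use.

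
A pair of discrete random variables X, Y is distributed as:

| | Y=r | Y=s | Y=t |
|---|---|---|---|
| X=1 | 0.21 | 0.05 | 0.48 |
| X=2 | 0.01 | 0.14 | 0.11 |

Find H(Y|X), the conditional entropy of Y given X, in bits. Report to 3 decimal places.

1.184 bits

Marginals: p(X) = (0.7400, 0.2600), p(Y) = (0.2200, 0.1900, 0.5900).
H(Y|X) = Σ p(X) · H(Y|X=·).
  X=1: p=0.7400, H(Y|X=1) = 1.1834
  X=2: p=0.2600, H(Y|X=2) = 1.1867
Weighted sum = 1.184 bits.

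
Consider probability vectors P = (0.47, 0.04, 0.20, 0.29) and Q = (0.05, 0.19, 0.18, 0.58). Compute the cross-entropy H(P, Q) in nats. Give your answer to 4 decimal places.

1.9754 nats

H(P,Q) = −Σ p·ln q.
  −0.47·ln(0.05) = 1.40799
  −0.04·ln(0.19) = 0.06643
  −0.20·ln(0.18) = 0.34296
  −0.29·ln(0.58) = 0.15797
H(P,Q) = 1.9754 nats.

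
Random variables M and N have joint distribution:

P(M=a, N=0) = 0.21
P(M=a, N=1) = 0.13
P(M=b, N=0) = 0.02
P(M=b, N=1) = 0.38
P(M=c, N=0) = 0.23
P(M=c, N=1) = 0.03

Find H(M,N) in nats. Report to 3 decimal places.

H(M,N) = −Σ p(x,y)·ln p(x,y) over all 6 cells.
  cell (a,0): −0.21·ln0.21 = 0.3277
  cell (a,1): −0.13·ln0.13 = 0.2652
  cell (b,0): −0.02·ln0.02 = 0.0782
  cell (b,1): −0.38·ln0.38 = 0.3677
  cell (c,0): −0.23·ln0.23 = 0.3380
  cell (c,1): −0.03·ln0.03 = 0.1052
Sum = 1.482 nats.

1.482 nats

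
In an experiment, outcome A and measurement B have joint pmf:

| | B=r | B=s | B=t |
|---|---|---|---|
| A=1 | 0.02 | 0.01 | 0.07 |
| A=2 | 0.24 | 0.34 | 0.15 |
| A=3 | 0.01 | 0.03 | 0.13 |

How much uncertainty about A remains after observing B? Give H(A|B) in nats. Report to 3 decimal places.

0.632 nats

Marginals: p(A) = (0.1000, 0.7300, 0.1700), p(B) = (0.2700, 0.3800, 0.3500).
H(A|B) = Σ p(B) · H(A|B=·).
  B=r: p=0.2700, H(A|B=r) = 0.4196
  B=s: p=0.3800, H(A|B=s) = 0.3957
  B=t: p=0.3500, H(A|B=t) = 1.0529
Weighted sum = 0.632 nats.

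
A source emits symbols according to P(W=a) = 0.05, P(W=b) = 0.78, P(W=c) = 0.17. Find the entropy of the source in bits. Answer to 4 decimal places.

H(W) = −Σ p·log₂ p.
  −(0.05)·log₂(0.05) = 0.21610
  −(0.78)·log₂(0.78) = 0.27959
  −(0.17)·log₂(0.17) = 0.43459
Sum: 0.21610 + 0.27959 + 0.43459 = 0.9303 bits.

0.9303 bits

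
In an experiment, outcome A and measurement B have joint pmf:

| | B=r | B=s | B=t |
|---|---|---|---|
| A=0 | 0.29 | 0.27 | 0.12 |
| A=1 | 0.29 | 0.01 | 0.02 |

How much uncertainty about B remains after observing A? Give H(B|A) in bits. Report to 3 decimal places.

Chain rule: H(B|A) = H(A,B) − H(A).
Marginals: p(A) = (0.6800, 0.3200), p(B) = (0.5800, 0.2800, 0.1400).
H(A,B) = 2.0922 bits; H(A) = 0.9044 bits.
H(B|A) = 2.0922 − 0.9044 = 1.188 bits.

1.188 bits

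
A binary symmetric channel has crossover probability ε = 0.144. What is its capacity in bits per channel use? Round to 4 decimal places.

Binary symmetric channel: C = 1 − h₂(ε) where h₂ is the binary entropy function.
h₂(0.144) = −0.144·log₂0.144 − 0.856·log₂0.856 = 0.5946.
C = 1 − 0.5946 = 0.4054 bits per channel use.

0.4054 bits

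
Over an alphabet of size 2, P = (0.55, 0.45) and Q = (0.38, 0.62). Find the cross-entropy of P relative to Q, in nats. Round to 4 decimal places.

0.7473 nats

H(P,Q) = −Σ p·ln q.
  −0.55·ln(0.38) = 0.53217
  −0.45·ln(0.62) = 0.21512
H(P,Q) = 0.7473 nats.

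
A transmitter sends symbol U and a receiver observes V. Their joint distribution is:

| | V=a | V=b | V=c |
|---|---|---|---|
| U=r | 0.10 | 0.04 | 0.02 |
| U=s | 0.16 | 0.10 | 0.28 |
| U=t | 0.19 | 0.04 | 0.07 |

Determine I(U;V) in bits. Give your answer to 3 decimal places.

Marginals: p(U) = (0.1600, 0.5400, 0.3000), p(V) = (0.4500, 0.1800, 0.3700).
I(U;V) = H(U) + H(V) − H(U,V).
H(U) = 1.4241, H(V) = 1.4944, H(U,V) = 2.8098.
I(U;V) = 1.4241 + 1.4944 − 2.8098 = 0.109 bits.

0.109 bits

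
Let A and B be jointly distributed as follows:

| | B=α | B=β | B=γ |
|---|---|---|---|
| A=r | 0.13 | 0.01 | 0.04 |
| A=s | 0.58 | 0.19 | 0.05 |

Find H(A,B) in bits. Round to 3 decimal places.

H(A,B) = −Σ p(x,y)·log₂ p(x,y) over all 6 cells.
  cell (r,α): −0.13·log₂0.13 = 0.3826
  cell (r,β): −0.01·log₂0.01 = 0.0664
  cell (r,γ): −0.04·log₂0.04 = 0.1858
  cell (s,α): −0.58·log₂0.58 = 0.4558
  cell (s,β): −0.19·log₂0.19 = 0.4552
  cell (s,γ): −0.05·log₂0.05 = 0.2161
Sum = 1.762 bits.

1.762 bits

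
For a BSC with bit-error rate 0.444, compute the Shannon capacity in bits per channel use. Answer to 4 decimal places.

Binary symmetric channel: C = 1 − h₂(ε) where h₂ is the binary entropy function.
h₂(0.444) = −0.444·log₂0.444 − 0.556·log₂0.556 = 0.9909.
C = 1 − 0.9909 = 0.0091 bits per channel use.

0.0091 bits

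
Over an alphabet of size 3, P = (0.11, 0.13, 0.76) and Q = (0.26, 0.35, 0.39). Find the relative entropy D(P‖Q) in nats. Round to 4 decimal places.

D(P‖Q) = Σ p·ln(p/q).
  0.11·ln(0.11/0.26) = -0.09462
  0.13·ln(0.13/0.35) = -0.12875
  0.76·ln(0.76/0.39) = 0.50705
D(P‖Q) = 0.2837 nats.

0.2837 nats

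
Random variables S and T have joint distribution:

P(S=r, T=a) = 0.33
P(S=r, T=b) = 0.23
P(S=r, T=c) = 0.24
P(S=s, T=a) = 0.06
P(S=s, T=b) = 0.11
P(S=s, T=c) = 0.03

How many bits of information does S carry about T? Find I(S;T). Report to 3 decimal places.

Marginals: p(S) = (0.8000, 0.2000), p(T) = (0.3900, 0.3400, 0.2700).
I(S;T) = Σ p(x,y)·log₂[p(x,y)/(p(x)p(y))].
  (r,a): 0.33·log₂(1.0577) = 0.0267
  (r,b): 0.23·log₂(0.8456) = -0.0557
  (r,c): 0.24·log₂(1.1111) = 0.0365
  (s,a): 0.06·log₂(0.7692) = -0.0227
  (s,b): 0.11·log₂(1.6176) = 0.0763
  (s,c): 0.03·log₂(0.5556) = -0.0254
Sum = 0.036 bits.

0.036 bits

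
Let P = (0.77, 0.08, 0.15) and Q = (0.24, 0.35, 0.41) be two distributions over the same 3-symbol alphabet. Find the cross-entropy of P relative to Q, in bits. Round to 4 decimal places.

1.8995 bits

H(P,Q) = −Σ p·log₂ q.
  −0.77·log₂(0.24) = 1.58535
  −0.08·log₂(0.35) = 0.12117
  −0.15·log₂(0.41) = 0.19295
H(P,Q) = 1.8995 bits.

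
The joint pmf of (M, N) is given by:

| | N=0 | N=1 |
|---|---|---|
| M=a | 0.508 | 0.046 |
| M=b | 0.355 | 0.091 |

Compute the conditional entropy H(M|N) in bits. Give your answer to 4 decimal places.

0.9695 bits

Chain rule: H(M|N) = H(M,N) − H(N).
Marginals: p(M) = (0.5540, 0.4460), p(N) = (0.8630, 0.1370).
H(M,N) = 1.5458 bits; H(N) = 0.5763 bits.
H(M|N) = 1.5458 − 0.5763 = 0.9695 bits.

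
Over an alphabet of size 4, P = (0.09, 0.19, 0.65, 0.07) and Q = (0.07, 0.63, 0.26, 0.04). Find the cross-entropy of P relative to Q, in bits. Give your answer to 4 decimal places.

2.0602 bits

H(P,Q) = −Σ p·log₂ q.
  −0.09·log₂(0.07) = 0.34529
  −0.19·log₂(0.63) = 0.12665
  −0.65·log₂(0.26) = 1.26322
  −0.07·log₂(0.04) = 0.32507
H(P,Q) = 2.0602 bits.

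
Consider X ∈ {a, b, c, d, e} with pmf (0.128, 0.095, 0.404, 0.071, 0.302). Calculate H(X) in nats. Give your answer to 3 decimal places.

H(X) = −Σ p·ln p.
  −(0.128)·ln(0.128) = 0.2631
  −(0.095)·ln(0.095) = 0.2236
  −(0.404)·ln(0.404) = 0.3662
  −(0.071)·ln(0.071) = 0.1878
  −(0.302)·ln(0.302) = 0.3616
Sum: 0.2631 + 0.2236 + 0.3662 + 0.1878 + 0.3616 = 1.402 nats.

1.402 nats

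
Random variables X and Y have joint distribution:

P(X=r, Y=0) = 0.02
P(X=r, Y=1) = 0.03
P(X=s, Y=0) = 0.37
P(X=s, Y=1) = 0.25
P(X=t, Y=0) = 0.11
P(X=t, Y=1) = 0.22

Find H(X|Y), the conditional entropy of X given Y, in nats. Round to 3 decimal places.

Marginals: p(X) = (0.0500, 0.6200, 0.3300), p(Y) = (0.5000, 0.5000).
H(X|Y) = Σ p(Y) · H(X|Y=·).
  Y=0: p=0.5000, H(X|Y=0) = 0.6847
  Y=1: p=0.5000, H(X|Y=1) = 0.8766
Weighted sum = 0.781 nats.

0.781 nats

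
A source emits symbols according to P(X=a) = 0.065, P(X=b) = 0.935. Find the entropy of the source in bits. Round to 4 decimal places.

0.3470 bits

H(X) = −Σ p·log₂ p.
  −(0.065)·log₂(0.065) = 0.25632
  −(0.935)·log₂(0.935) = 0.09066
Sum: 0.25632 + 0.09066 = 0.3470 bits.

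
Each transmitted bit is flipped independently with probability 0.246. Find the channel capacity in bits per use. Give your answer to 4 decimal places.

Binary symmetric channel: C = 1 − h₂(ε) where h₂ is the binary entropy function.
h₂(0.246) = −0.246·log₂0.246 − 0.754·log₂0.754 = 0.8049.
C = 1 − 0.8049 = 0.1951 bits per channel use.

0.1951 bits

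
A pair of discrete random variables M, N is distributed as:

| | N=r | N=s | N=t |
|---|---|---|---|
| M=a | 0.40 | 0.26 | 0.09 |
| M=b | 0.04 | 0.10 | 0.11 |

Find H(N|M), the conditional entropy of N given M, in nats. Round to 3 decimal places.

Chain rule: H(N|M) = H(M,N) − H(M).
Marginals: p(M) = (0.7500, 0.2500), p(N) = (0.4400, 0.3600, 0.2000).
H(M,N) = 1.5353 nats; H(M) = 0.5623 nats.
H(N|M) = 1.5353 − 0.5623 = 0.973 nats.

0.973 nats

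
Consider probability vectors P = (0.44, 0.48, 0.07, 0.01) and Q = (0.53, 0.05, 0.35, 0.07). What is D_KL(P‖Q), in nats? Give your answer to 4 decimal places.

D(P‖Q) = Σ p·ln(p/q).
  0.44·ln(0.44/0.53) = -0.08189
  0.48·ln(0.48/0.05) = 1.08565
  0.07·ln(0.07/0.35) = -0.11266
  0.01·ln(0.01/0.07) = -0.01946
D(P‖Q) = 0.8716 nats.

0.8716 nats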